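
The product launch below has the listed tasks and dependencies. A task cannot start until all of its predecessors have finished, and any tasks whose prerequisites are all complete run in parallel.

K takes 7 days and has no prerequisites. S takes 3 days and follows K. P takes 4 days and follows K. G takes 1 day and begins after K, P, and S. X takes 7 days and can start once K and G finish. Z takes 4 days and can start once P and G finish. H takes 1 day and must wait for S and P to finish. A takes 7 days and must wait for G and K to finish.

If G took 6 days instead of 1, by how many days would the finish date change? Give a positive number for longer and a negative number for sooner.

Actual critical path: K→P→G→X = 7+4+1+7 = 19 ⇒ 19 days.
Since G is critical, the +5 change carries straight to that chain (now 24 days).
That remains the longest chain; total 24 days.
Change in finish: 24 − 19 = +5 days.

5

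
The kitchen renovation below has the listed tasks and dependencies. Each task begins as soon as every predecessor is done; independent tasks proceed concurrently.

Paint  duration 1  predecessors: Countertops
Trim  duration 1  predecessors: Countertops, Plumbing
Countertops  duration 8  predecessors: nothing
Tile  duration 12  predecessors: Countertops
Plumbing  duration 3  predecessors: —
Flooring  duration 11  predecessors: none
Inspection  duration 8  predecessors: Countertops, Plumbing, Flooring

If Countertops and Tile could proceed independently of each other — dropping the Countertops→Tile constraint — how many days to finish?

Before: longest chain Countertops→Tile = 8+12 = 20, finish 20.
Without Countertops→Tile, Tile's earliest start moves from 8 to 0.
After: Flooring→Inspection = 11+8 = 19 → 19 days.

19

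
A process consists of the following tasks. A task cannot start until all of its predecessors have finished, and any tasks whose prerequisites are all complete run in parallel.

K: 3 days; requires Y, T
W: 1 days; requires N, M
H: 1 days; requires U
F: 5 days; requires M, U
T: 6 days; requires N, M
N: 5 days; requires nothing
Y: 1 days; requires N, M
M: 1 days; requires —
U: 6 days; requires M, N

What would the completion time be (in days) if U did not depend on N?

Original critical path: N→U→F = 5+6+5 = 16 ⇒ 16 days.
Without N→U, U's earliest start moves from 5 to 1.
The longest chain is now N→T→K = 5+6+3 = 14, so the plan takes 14 days.

14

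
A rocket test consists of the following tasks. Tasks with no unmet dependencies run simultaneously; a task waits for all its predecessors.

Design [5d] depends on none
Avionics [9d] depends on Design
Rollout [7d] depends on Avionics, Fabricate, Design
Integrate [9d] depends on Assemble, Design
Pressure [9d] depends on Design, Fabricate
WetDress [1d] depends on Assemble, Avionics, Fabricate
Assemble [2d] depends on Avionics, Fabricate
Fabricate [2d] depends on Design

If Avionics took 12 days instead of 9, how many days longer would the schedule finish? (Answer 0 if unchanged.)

3

Critical path before the change: Design→Avionics→Assemble→Integrate = 5+9+2+9 = 25 giving 25 days.
Avionics is on the critical path; changing it to 12 makes that path 28 days.
The critical path is still Design→Avionics→Assemble→Integrate; finish is now 28 days.
Change in finish: 28 − 25 = +3 days.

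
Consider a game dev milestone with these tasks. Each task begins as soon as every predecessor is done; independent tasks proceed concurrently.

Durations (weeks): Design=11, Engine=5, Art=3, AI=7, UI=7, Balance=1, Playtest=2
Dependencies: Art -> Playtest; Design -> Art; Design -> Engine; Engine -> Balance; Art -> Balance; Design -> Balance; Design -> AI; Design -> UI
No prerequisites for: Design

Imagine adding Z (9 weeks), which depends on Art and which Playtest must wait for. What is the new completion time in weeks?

Originally the project takes 18 weeks.
With Z inserted, Playtest now waits for max(Art, Z).
New critical path: Design→Art→Z→Playtest = 11+3+9+2 = 25 ⇒ 25 weeks.

25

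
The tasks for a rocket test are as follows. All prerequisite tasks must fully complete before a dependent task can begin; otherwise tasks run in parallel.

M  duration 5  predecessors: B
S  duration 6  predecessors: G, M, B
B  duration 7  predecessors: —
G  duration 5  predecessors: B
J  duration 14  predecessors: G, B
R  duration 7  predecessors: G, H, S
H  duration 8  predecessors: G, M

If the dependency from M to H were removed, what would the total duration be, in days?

27

Before: longest chain B→M→H→R = 7+5+8+7 = 27, finish 27.
Dropping M→H doesn't change H's earliest start (12); another predecessor still binds.
New critical path: B→G→H→R = 7+5+8+7 = 27 ⇒ 27 days.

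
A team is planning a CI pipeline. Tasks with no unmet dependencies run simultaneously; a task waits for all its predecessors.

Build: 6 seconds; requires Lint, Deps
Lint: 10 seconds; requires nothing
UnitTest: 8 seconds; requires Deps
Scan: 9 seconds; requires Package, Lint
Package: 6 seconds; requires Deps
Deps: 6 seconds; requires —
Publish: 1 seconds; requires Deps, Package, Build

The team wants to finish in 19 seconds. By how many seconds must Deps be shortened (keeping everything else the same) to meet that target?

Current finish: 21 seconds; target: 19.
Deps is on every critical path, so each second cut from Deps cuts the finish by one (this holds down to a finish of 19).
Need 21 − 19 = 2 seconds off Deps → Deps becomes 4 seconds, finish becomes 19.

2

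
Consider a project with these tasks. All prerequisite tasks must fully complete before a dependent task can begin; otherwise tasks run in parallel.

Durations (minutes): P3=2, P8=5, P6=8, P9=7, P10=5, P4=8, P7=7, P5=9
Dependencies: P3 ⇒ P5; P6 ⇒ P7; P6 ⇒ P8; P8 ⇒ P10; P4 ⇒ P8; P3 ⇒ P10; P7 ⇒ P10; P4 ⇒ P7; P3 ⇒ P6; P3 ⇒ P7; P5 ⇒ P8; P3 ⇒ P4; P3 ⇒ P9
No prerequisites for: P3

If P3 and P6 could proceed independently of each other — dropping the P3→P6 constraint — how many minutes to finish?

Before: longest chain P3→P4→P7→P10 = 2+8+7+5 = 22, finish 22.
Without P3→P6, P6's earliest start moves from 2 to 0.
After: P3→P4→P7→P10 = 2+8+7+5 = 22 → 22 minutes.

22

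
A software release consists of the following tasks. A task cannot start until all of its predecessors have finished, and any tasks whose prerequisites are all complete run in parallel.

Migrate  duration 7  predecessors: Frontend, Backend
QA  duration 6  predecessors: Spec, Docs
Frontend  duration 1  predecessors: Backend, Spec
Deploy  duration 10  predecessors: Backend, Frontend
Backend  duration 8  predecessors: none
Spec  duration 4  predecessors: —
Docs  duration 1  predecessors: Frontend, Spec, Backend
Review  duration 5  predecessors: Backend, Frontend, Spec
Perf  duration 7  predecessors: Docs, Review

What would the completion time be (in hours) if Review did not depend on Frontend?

With the dependency in place, Backend→Frontend→Review→Perf = 8+1+5+7 = 21 sets the finish at 21 hours.
Without Frontend→Review, Review's earliest start moves from 9 to 8.
After: Backend→Review→Perf = 8+5+7 = 20 → 20 hours.

20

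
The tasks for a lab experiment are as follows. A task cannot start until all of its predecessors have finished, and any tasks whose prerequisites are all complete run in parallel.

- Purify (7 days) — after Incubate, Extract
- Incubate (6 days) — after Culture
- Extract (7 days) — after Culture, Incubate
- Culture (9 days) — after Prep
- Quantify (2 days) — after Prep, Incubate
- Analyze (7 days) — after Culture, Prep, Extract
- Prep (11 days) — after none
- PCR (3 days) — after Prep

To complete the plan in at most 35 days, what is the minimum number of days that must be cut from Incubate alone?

5

Current finish: 40 days; target: 35.
Incubate is on every critical path, so each day cut from Incubate cuts the finish by one (this holds down to a finish of 35).
Need 40 − 35 = 5 days off Incubate → Incubate becomes 1 day, finish becomes 35.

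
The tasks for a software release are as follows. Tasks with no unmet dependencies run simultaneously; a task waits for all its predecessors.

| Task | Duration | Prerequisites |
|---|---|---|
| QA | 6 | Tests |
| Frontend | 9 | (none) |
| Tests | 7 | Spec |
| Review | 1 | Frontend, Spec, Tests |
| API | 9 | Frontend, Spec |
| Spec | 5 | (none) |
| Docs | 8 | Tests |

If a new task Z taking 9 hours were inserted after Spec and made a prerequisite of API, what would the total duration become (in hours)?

23

Originally the job takes 20 hours.
With Z inserted, API now waits for max(Frontend, Spec, Z).
New critical path: Spec→Z→API = 5+9+9 = 23 ⇒ 23 hours.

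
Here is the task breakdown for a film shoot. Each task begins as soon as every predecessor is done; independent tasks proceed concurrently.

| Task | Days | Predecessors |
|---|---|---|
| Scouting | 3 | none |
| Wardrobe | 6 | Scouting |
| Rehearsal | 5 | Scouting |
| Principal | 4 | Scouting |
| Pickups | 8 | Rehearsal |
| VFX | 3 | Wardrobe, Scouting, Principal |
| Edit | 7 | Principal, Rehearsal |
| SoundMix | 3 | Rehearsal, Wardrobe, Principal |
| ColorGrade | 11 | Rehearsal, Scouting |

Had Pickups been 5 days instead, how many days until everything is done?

19

As given, the longest chain is Scouting→Rehearsal→ColorGrade = 3+5+11 = 19, so the finish is 19 days.
Pickups is off the critical path — its longest chain is 16 days, giving 3 of slack.
No other chain overtakes it, so the finish is 19 days.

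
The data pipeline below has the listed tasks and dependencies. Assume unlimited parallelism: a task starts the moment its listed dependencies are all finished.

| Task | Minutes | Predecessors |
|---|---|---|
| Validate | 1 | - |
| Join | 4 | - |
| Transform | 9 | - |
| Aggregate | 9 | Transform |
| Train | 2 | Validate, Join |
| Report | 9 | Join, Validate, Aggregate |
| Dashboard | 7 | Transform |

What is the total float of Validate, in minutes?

17

The longest chain is Transform→Aggregate→Report = 9+9+9 = 27; overall finish 27 minutes.
Longest path through Validate: 10 minutes (earliest finish 1, latest finish 18).
So Validate can slip 18 − 1 = 17 minutes.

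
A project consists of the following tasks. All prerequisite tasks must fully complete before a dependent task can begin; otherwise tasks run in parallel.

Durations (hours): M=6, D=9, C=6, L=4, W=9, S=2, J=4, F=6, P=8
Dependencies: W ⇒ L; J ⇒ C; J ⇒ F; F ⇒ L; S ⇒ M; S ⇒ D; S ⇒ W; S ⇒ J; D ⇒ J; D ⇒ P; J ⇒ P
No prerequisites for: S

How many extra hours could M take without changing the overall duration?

S→D→J→F→L = 2+9+4+6+4 = 25 sets the makespan at 25 hours.
Longest path through M: 8 hours (earliest finish 8, latest finish 25).
Float = 25 − 8 = 17.

17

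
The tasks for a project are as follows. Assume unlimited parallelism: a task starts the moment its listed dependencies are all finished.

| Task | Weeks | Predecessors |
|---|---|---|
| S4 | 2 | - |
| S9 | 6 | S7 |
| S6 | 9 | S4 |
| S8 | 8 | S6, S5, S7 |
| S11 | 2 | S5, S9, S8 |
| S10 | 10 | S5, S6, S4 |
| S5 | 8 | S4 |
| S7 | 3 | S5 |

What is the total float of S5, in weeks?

S4→S5→S7→S8→S11 = 2+8+3+8+2 = 23 sets the makespan at 23 weeks.
The longest chain containing S5 totals 23 weeks.
Float = 23 − 23 = 0.

0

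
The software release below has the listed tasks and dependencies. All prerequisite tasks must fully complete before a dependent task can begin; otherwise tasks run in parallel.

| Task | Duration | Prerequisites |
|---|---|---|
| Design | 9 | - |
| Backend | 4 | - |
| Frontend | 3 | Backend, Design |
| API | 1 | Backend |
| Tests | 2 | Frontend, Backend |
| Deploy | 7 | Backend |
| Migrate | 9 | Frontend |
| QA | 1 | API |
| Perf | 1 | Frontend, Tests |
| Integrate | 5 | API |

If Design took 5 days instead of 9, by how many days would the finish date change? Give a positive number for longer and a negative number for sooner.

-4

As given, the longest chain is Design→Frontend→Migrate = 9+3+9 = 21, so the finish is 21 days.
Design lies on that path, so at 5 days the path becomes 17 days.
No other chain overtakes it, so the finish is 17 days.
Change in finish: 17 − 21 = -4 days.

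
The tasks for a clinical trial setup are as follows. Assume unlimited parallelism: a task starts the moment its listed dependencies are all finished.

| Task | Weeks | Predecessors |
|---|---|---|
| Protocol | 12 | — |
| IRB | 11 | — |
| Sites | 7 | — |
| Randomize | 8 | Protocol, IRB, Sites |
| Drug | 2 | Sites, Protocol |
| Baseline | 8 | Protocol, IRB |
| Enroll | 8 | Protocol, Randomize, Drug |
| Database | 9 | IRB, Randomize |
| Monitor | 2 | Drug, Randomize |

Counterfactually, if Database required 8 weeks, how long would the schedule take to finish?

28

Critical path before the change: Protocol→Randomize→Database = 12+8+9 = 29 giving 29 weeks.
Database lies on that path, so at 8 weeks the path becomes 28 weeks.
Now Protocol→Randomize→Enroll = 12+8+8 = 28 is longest, so the finish becomes 28 weeks.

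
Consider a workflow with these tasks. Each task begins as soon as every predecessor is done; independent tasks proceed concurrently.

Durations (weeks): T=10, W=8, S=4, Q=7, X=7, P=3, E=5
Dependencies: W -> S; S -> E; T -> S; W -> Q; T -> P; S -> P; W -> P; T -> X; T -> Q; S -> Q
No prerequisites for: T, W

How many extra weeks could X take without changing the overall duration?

4

Critical path: T→S→Q = 10+4+7 = 21, so the finish is 21 weeks.
The longest chain containing X totals 17 weeks.
So X can slip 21 − 17 = 4 weeks.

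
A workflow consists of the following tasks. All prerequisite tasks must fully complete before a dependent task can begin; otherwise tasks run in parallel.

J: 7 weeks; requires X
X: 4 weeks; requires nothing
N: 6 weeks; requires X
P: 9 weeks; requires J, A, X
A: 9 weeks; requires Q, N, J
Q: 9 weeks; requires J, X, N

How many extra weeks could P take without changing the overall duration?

0

Critical path: X→J→Q→A→P = 4+7+9+9+9 = 38, so the finish is 38 weeks.
The longest chain containing P totals 38 weeks.
Float = 38 − 38 = 0.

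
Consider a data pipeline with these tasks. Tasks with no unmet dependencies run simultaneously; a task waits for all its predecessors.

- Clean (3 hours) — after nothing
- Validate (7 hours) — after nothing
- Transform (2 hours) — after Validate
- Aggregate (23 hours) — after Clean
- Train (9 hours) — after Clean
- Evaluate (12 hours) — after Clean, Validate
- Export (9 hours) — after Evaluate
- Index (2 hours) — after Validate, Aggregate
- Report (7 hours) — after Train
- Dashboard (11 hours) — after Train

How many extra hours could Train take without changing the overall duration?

5

The longest chain is Clean→Aggregate→Index = 3+23+2 = 28; overall finish 28 hours.
Train finishes as early as 12 and must finish by 17.
So Train can slip 17 − 12 = 5 hours.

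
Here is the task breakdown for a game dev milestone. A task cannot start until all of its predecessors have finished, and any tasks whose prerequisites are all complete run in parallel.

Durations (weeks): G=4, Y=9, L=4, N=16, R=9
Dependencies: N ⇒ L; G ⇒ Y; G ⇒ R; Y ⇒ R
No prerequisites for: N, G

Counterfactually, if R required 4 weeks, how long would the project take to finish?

The binding path is G→Y→R = 4+9+9 = 22; finish at 22 weeks.
R is on the critical path; changing it to 4 makes that path 17 weeks.
The binding chain switches to N→L = 16+4 = 20; finish 20 weeks.

20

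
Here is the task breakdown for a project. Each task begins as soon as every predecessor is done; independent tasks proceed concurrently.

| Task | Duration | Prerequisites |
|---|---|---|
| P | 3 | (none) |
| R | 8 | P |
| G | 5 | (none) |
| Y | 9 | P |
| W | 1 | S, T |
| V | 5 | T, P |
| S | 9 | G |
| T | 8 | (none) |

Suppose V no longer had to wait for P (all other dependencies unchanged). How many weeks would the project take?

15

Before: longest chain G→S→W = 5+9+1 = 15, finish 15.
Dropping P→V doesn't change V's earliest start (8); another predecessor still binds.
New critical path: G→S→W = 5+9+1 = 15 ⇒ 15 weeks.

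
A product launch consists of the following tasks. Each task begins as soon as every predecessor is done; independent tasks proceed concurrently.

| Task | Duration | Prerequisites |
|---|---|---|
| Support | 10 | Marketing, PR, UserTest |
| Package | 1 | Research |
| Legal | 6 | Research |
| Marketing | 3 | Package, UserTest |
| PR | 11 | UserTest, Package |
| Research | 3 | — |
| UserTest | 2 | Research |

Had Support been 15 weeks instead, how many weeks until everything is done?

31

Critical path before the change: Research→UserTest→PR→Support = 3+2+11+10 = 26 giving 26 weeks.
Support lies on that path, so at 15 weeks the path becomes 31 weeks.
That remains the longest chain; total 31 weeks.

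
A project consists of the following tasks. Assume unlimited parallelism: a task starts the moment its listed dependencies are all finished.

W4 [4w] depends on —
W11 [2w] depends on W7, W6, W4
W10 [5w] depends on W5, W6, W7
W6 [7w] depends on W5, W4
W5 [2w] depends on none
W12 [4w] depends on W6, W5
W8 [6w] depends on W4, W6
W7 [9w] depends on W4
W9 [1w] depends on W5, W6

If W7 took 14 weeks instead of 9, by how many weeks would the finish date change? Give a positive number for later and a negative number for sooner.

5

Baseline: W4→W7→W10 = 4+9+5 = 18 → 18 weeks.
Since W7 is critical, the +5 change carries straight to that chain (now 23 weeks).
That remains the longest chain; total 23 weeks.
Change in finish: 23 − 18 = +5 weeks.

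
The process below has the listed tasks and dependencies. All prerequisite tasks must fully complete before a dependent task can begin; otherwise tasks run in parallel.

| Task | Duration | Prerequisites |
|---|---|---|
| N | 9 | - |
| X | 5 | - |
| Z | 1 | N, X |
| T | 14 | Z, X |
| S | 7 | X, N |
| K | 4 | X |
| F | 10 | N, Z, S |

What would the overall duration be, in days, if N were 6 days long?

23

Actual critical path: N→S→F = 9+7+10 = 26 ⇒ 26 days.
N lies on that path, so at 6 days the path becomes 23 days.
The critical path is still N→S→F; finish is now 23 days.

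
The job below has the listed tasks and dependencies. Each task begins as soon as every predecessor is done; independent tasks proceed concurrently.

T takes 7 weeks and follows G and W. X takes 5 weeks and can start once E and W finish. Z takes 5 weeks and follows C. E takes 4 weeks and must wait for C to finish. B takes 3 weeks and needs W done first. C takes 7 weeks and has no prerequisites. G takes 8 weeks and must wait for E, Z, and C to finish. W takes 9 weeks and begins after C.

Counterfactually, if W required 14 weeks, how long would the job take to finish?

The binding path is C→Z→G→T = 7+5+8+7 = 27; finish at 27 weeks.
W is off the critical path — its longest chain is 23 weeks, giving 4 of slack.
New critical path: C→W→T = 7+14+7 = 28 ⇒ 28 weeks.

28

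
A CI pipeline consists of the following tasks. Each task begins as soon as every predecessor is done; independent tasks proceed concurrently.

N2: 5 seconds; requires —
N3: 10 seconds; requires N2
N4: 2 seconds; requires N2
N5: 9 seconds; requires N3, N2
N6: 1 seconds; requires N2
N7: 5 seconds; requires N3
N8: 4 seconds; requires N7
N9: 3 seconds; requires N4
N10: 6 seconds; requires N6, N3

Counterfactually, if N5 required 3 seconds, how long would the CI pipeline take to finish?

Baseline: N2→N3→N5 = 5+10+9 = 24 → 24 seconds.
Since N5 is critical, the -6 change carries straight to that chain (now 18 seconds).
Now N2→N3→N7→N8 = 5+10+5+4 = 24 is longest, so the finish becomes 24 seconds.

24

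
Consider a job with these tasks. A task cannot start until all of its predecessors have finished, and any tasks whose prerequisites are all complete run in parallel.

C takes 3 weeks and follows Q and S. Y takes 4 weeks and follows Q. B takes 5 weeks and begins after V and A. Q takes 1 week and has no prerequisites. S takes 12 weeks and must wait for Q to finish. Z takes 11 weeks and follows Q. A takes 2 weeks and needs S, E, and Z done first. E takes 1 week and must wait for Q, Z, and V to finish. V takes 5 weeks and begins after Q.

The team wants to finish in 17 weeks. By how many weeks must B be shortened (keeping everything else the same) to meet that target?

3

Current finish: 20 weeks; target: 17.
B is on every critical path, so each week cut from B cuts the finish by one (this holds down to a finish of 16).
Need 20 − 17 = 3 weeks off B → B becomes 2 weeks, finish becomes 17.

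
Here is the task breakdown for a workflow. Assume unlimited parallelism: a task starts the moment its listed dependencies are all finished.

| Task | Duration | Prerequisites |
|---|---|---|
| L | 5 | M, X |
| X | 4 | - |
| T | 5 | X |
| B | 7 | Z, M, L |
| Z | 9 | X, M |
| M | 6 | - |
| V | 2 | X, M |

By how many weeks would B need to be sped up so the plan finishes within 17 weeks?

5

Current finish: 22 weeks; target: 17.
B is on every critical path, so each week cut from B cuts the finish by one (this holds down to a finish of 16).
Need 22 − 17 = 5 weeks off B → B becomes 2 weeks, finish becomes 17.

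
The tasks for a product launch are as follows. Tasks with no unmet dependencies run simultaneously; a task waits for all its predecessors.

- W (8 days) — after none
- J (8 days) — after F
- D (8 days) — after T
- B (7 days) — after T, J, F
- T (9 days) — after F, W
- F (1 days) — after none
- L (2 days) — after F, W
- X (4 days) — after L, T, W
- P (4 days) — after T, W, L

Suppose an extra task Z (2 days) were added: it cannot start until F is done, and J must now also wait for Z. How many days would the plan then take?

25

Originally the plan takes 25 days.
With Z inserted, J now waits for max(F, Z).
New critical path: W→T→D = 8+9+8 = 25 ⇒ 25 days.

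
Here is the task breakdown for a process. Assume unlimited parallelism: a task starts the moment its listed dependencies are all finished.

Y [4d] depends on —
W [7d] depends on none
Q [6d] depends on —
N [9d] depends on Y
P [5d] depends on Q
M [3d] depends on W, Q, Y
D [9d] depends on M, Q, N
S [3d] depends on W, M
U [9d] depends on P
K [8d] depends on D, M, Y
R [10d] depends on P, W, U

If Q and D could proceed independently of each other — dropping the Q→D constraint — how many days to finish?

30

Original critical path: Y→N→D→K = 4+9+9+8 = 30 ⇒ 30 days.
Dropping Q→D doesn't change D's earliest start (13); another predecessor still binds.
After: Y→N→D→K = 4+9+9+8 = 30 → 30 days.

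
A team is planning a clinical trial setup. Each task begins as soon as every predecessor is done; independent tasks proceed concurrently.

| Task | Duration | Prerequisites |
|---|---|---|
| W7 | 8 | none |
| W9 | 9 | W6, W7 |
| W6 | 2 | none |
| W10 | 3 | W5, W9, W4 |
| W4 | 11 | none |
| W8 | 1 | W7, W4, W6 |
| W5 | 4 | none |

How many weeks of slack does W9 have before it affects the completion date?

0

Critical path: W7→W9→W10 = 8+9+3 = 20, so the finish is 20 weeks.
Longest path through W9: 20 weeks (earliest finish 17, latest finish 17).
Slack of W9 = 8 − 8 = 0 weeks.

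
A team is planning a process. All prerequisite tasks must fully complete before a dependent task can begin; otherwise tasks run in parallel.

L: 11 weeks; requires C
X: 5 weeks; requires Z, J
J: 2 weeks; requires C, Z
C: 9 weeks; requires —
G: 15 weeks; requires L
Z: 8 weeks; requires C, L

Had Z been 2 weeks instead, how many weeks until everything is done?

The binding path is C→L→Z→J→X = 9+11+8+2+5 = 35; finish at 35 weeks.
Since Z is critical, the -6 change carries straight to that chain (now 29 weeks).
The binding chain switches to C→L→G = 9+11+15 = 35; finish 35 weeks.

35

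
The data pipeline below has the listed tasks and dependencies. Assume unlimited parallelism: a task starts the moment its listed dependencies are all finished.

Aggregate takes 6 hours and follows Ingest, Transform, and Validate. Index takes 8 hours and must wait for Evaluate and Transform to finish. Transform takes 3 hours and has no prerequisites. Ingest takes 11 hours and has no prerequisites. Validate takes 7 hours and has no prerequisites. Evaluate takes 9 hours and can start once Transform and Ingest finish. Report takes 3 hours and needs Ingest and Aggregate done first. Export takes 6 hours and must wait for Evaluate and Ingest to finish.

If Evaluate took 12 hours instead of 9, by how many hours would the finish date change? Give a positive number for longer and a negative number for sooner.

Baseline: Ingest→Evaluate→Index = 11+9+8 = 28 → 28 hours.
Evaluate is on the critical path; changing it to 12 makes that path 31 hours.
That remains the longest chain; total 31 hours.
Change in finish: 31 − 28 = +3 hours.

3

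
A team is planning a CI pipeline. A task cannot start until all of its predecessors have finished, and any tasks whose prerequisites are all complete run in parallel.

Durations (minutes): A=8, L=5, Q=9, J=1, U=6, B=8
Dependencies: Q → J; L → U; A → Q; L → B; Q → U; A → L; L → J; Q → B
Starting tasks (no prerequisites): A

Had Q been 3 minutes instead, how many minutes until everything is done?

Actual critical path: A→Q→B = 8+9+8 = 25 ⇒ 25 minutes.
Since Q is critical, the -6 change carries straight to that chain (now 19 minutes).
Now A→L→B = 8+5+8 = 21 is longest, so the finish becomes 21 minutes.

21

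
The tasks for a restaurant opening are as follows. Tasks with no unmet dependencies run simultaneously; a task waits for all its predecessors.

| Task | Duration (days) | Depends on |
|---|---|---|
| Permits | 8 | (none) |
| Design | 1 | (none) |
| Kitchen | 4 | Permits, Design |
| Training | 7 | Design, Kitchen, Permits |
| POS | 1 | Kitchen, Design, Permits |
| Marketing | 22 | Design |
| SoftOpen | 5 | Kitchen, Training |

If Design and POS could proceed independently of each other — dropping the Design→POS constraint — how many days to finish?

Before: longest chain Permits→Kitchen→Training→SoftOpen = 8+4+7+5 = 24, finish 24.
Dropping Design→POS doesn't change POS's earliest start (12); another predecessor still binds.
The longest chain is now Permits→Kitchen→Training→SoftOpen = 8+4+7+5 = 24, so the plan takes 24 days.

24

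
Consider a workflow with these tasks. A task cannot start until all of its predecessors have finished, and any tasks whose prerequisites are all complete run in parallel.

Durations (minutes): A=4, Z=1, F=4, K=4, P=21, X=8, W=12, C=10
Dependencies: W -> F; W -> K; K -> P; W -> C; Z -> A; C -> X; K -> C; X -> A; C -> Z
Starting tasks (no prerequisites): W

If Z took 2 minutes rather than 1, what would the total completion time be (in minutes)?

Critical path before the change: W→K→C→X→A = 12+4+10+8+4 = 38 giving 38 minutes.
The longest path through Z is only 31 minutes, so Z has float 7.
No other chain overtakes it, so the finish is 38 minutes.

38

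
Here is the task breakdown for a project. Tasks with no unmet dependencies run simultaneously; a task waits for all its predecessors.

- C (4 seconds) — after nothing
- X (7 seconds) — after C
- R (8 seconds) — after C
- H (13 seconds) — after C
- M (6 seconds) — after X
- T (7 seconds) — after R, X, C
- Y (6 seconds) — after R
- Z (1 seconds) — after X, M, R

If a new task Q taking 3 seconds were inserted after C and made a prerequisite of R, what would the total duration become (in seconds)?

22

Originally the plan takes 19 seconds.
With Q inserted, R now waits for max(C, Q).
New critical path: C→Q→R→T = 4+3+8+7 = 22 ⇒ 22 seconds.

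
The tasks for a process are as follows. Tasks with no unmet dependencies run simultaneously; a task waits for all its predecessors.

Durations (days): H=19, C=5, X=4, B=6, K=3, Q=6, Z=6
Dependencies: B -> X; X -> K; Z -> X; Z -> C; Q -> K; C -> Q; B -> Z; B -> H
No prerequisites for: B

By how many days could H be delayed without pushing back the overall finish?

1

B→Z→C→Q→K = 6+6+5+6+3 = 26 sets the makespan at 26 days.
H finishes as early as 25 and must finish by 26.
Slack of H = 7 − 6 = 1 day.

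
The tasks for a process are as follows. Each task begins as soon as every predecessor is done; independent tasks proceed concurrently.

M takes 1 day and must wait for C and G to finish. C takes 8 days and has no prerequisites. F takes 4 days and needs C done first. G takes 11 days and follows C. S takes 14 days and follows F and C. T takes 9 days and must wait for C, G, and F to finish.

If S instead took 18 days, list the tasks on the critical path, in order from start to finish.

C, F, S

As given, the longest chain is C→G→T = 8+11+9 = 28, so the finish is 28 days.
The longest path through S is only 26 days, so S has float 2.
New critical path: C→F→S = 8+4+18 = 30 ⇒ 30 days.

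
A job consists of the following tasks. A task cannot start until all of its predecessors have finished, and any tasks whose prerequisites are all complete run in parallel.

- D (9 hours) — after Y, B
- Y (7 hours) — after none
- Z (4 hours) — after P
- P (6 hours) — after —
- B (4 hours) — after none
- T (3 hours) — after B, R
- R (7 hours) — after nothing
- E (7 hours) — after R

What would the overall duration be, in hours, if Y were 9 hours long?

18

Actual critical path: Y→D = 7+9 = 16 ⇒ 16 hours.
Y is on the critical path; changing it to 9 makes that path 18 hours.
The critical path is still Y→D; finish is now 18 hours.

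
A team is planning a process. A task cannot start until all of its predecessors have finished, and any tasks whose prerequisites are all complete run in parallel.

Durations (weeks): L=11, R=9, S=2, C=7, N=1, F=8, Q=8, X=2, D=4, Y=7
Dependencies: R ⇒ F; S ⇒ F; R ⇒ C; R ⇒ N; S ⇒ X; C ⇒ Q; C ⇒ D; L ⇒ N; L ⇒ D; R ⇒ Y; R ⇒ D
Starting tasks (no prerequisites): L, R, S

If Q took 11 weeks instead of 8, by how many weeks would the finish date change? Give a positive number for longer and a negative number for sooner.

3

The binding path is R→C→Q = 9+7+8 = 24; finish at 24 weeks.
Q is on the critical path; changing it to 11 makes that path 27 weeks.
That remains the longest chain; total 27 weeks.
Change in finish: 27 − 24 = +3 weeks.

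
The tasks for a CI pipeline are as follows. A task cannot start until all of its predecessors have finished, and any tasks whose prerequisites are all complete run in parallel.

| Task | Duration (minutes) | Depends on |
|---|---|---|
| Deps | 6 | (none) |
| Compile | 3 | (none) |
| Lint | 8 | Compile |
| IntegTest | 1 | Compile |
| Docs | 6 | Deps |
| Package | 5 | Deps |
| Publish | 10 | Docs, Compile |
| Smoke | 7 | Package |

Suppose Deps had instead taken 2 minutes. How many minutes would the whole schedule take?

18

The binding path is Deps→Docs→Publish = 6+6+10 = 22; finish at 22 minutes.
Deps is on the critical path; changing it to 2 makes that path 18 minutes.
No other chain overtakes it, so the finish is 18 minutes.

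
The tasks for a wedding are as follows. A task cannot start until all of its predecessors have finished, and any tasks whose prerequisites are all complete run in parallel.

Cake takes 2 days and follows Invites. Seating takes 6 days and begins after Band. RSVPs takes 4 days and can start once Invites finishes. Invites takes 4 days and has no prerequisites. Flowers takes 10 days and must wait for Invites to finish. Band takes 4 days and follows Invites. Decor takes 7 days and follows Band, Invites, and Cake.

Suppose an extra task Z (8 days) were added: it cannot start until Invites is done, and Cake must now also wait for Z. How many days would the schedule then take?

Originally the schedule takes 15 days.
With Z inserted, Cake now waits for max(Invites, Z).
New critical path: Invites→Z→Cake→Decor = 4+8+2+7 = 21 ⇒ 21 days.

21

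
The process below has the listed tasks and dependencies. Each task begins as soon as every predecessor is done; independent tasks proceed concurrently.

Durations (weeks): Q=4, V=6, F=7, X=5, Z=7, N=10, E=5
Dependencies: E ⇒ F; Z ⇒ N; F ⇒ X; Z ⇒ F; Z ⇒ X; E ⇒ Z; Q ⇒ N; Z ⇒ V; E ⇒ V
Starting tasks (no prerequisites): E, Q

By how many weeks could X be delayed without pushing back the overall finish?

0

Critical path: E→Z→F→X = 5+7+7+5 = 24, so the finish is 24 weeks.
X finishes as early as 24 and must finish by 24.
So X can slip 24 − 24 = 0 weeks.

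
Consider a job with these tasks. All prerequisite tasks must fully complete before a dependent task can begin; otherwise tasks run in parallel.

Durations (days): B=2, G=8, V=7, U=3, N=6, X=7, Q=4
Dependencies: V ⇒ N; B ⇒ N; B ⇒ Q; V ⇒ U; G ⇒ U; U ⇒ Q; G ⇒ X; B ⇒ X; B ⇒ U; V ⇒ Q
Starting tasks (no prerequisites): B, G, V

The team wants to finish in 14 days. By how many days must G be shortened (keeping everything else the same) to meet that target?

Current finish: 15 days; target: 14.
G is on every critical path, so each day cut from G cuts the finish by one (this holds down to a finish of 14).
Need 15 − 14 = 1 day off G → G becomes 7 days, finish becomes 14.

1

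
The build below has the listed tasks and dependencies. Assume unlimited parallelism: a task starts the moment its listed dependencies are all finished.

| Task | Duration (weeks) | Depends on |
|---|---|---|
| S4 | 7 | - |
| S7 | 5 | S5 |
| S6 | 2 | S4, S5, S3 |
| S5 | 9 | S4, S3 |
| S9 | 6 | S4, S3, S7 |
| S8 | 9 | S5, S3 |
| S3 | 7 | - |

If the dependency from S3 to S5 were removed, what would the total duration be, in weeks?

27

Original critical path: S3→S5→S7→S9 = 7+9+5+6 = 27 ⇒ 27 weeks.
Dropping S3→S5 doesn't change S5's earliest start (7); another predecessor still binds.
After: S4→S5→S7→S9 = 7+9+5+6 = 27 → 27 weeks.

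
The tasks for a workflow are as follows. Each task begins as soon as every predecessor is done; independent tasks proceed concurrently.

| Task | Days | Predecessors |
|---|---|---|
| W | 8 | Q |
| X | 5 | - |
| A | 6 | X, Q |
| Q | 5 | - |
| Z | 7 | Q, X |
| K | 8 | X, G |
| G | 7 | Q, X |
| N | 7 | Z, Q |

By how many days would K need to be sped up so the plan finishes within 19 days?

Current finish: 20 days; target: 19.
K is on every critical path, so each day cut from K cuts the finish by one (this holds down to a finish of 19).
Need 20 − 19 = 1 day off K → K becomes 7 days, finish becomes 19.

1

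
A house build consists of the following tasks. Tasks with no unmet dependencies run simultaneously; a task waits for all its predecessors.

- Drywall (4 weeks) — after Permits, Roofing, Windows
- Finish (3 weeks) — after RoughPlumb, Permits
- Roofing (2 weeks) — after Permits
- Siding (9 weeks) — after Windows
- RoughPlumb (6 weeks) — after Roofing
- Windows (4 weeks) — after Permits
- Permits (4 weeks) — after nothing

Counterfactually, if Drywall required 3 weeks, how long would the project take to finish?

Baseline: Permits→Windows→Siding = 4+4+9 = 17 → 17 weeks.
The longest path through Drywall is only 12 weeks, so Drywall has float 5.
That remains the longest chain; total 17 weeks.

17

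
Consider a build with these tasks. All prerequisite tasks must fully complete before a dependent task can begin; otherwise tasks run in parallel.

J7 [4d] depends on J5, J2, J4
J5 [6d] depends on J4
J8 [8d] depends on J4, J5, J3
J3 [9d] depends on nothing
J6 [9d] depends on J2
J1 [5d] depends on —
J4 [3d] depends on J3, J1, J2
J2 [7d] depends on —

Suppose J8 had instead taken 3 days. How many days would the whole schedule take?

22

Critical path before the change: J3→J4→J5→J8 = 9+3+6+8 = 26 giving 26 days.
J8 is on the critical path; changing it to 3 makes that path 21 days.
Now J3→J4→J5→J7 = 9+3+6+4 = 22 is longest, so the finish becomes 22 days.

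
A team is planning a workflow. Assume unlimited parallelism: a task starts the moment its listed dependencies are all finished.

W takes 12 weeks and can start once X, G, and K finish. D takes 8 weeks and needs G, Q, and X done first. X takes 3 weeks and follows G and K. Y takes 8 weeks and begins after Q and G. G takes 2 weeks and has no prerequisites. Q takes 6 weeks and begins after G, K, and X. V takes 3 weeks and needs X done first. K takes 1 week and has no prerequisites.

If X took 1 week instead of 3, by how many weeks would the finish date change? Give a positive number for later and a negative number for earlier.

-2

As given, the longest chain is G→X→Q→Y = 2+3+6+8 = 19, so the finish is 19 weeks.
X lies on that path, so at 1 week the path becomes 17 weeks.
No other chain overtakes it, so the finish is 17 weeks.
Change in finish: 17 − 19 = -2 weeks.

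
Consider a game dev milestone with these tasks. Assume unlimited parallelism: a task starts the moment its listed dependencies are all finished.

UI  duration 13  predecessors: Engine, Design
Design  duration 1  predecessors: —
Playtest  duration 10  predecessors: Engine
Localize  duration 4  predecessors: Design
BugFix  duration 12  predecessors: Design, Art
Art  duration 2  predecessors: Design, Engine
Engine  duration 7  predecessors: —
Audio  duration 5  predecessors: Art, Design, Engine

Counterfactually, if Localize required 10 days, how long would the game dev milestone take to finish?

Baseline: Engine→Art→BugFix = 7+2+12 = 21 → 21 days.
Localize is off the critical path — its longest chain is 5 days, giving 16 of slack.
No other chain overtakes it, so the finish is 21 days.

21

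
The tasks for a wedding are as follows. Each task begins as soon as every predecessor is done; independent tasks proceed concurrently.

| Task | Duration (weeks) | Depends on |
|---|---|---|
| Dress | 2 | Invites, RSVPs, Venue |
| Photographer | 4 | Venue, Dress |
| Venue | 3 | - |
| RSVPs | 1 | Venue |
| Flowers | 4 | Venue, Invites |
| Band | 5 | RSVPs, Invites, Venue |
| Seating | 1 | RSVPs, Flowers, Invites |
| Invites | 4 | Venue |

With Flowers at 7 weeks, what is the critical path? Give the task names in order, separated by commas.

As given, the longest chain is Venue→Invites→Dress→Photographer = 3+4+2+4 = 13, so the finish is 13 weeks.
The longest path through Flowers is only 12 weeks, so Flowers has float 1.
The binding chain switches to Venue→Invites→Flowers→Seating = 3+4+7+1 = 15; finish 15 weeks.

Venue, Invites, Flowers, Seating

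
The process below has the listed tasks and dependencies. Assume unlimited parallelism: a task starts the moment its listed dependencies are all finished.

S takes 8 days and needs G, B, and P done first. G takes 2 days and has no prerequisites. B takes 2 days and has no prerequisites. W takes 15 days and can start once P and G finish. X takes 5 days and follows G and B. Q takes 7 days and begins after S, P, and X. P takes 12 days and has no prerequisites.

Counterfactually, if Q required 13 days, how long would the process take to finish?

33

As given, the longest chain is P→S→Q = 12+8+7 = 27, so the finish is 27 days.
Since Q is critical, the +6 change carries straight to that chain (now 33 days).
No other chain overtakes it, so the finish is 33 days.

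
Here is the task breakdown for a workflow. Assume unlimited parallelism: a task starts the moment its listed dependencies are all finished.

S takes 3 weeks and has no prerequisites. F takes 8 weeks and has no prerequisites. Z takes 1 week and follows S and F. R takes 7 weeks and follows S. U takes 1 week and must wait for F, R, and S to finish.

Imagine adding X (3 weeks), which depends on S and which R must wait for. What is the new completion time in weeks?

Originally the workflow takes 11 weeks.
With X inserted, R now waits for max(S, X).
New critical path: S→X→R→U = 3+3+7+1 = 14 ⇒ 14 weeks.

14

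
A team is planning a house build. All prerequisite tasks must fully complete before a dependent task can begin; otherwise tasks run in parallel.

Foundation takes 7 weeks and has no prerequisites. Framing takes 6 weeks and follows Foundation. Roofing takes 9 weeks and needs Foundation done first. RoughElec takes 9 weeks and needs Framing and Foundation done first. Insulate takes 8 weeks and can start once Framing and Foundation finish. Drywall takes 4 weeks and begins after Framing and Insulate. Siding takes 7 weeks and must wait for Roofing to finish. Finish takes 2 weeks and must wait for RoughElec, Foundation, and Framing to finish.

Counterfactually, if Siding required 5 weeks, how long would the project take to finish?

As given, the longest chain is Foundation→Framing→Insulate→Drywall = 7+6+8+4 = 25, so the finish is 25 weeks.
Siding is off the critical path — its longest chain is 23 weeks, giving 2 of slack.
The critical path is still Foundation→Framing→Insulate→Drywall; finish is now 25 weeks.

25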